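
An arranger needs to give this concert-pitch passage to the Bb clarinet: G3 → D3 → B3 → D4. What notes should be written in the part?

The Bb clarinet sounds a major second below written, so the written part must be a major second above concert — transpose each note up.
G3 gives A3
D3 gives E3
B3 gives C#4
D4 gives E4

A3 E3 C#4 E4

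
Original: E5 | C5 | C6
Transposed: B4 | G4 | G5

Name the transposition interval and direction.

Take the first pair: E5 → B4. E to B spans 4 letter names, so the interval is some kind of fourth.
B4 to E5 is 5 semitones, which makes it a perfect fourth; the second version is lower, so the direction is down.
Checking another pair — C6 → G5 — gives the same interval.

down a perfect fourth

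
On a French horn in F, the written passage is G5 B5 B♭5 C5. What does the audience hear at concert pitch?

C5 E5 Eb5 F4

Written C4 on the French horn in F sounds as F3, a perfect fifth lower; apply that shift to every note.
G5 becomes C5
B5 becomes E5
Bb5 becomes Eb5
C5 becomes F4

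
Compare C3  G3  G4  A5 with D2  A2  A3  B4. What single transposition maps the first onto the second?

down a minor seventh

Take the first pair: C3 → D2. C to D spans 7 letter names, so the interval is some kind of seventh.
D2 to C3 is 10 semitones, which makes it a minor seventh; the second version is lower, so the direction is down.
Checking another pair — A5 → B4 — gives the same interval.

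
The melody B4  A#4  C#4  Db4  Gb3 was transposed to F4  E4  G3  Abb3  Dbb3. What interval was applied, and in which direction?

From B4 to F4 is 4 letter names — a fourth of some quality.
F4 to B4 is 6 semitones, which makes it an augmented fourth; the second version is lower, so the direction is down.
Checking another pair — Gb3 → Dbb3 — gives the same interval.

down an augmented fourth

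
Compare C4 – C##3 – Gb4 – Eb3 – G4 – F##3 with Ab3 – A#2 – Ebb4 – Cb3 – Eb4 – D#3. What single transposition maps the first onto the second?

From C4 to Ab3 is 3 letter names — a third of some quality.
Ab3 to C4 is 4 semitones, which makes it a major third; the second version is lower, so the direction is down.
Checking another pair — F##3 → D#3 — gives the same interval.

down a major third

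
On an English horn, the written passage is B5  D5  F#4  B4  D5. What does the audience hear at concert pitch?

E5 G4 B3 E4 G4

Written C4 on the English horn sounds as F3, a perfect fifth lower; apply that shift to every note.
B5 gives E5
D5 gives G4
F#4 gives B3
B4 gives E4
D5 gives G4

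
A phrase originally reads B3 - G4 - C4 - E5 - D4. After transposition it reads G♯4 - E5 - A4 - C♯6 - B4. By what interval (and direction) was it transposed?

Take the first pair: B3 → G#4. B to G spans 6 letter names, so the interval is some kind of sixth.
B3 to G#4 is 9 semitones, which makes it a major sixth; the second version is higher, so the direction is up.
Checking another pair — D4 → B4 — gives the same interval.

up a major sixth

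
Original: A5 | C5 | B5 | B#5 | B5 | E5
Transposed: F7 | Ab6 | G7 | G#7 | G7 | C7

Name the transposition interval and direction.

From A5 to F7 is 13 letter names — a thirteenth of some quality.
A5 to F7 is 20 semitones, which makes it a minor thirteenth; the second version is higher, so the direction is up.
Checking another pair — E5 → C7 — gives the same interval.

up a minor thirteenth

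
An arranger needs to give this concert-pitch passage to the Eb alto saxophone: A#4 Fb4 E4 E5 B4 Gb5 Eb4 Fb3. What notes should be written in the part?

The Eb alto saxophone sounds a major sixth below written, so the written part must be a major sixth above concert — transpose each note up.
A#4 -> F##5
Fb4 -> Db5
E4 -> C#5
E5 -> C#6
B4 -> G#5
Gb5 -> Eb6
Eb4 -> C5
Fb3 -> Db4

F##5 Db5 C#5 C#6 G#5 Eb6 C5 Db4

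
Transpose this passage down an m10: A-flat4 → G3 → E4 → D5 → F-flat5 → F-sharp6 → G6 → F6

F3 E2 C#3 B3 Db4 D#5 E5 D5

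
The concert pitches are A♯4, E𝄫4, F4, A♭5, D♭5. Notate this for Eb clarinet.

Written C4 sounds as Eb4 on the Eb clarinet, so concert pitches are written a minor third down.
A#4 -> F##4
Ebb4 -> Cb4
F4 -> D4
Ab5 -> F5
Db5 -> Bb4

F##4 Cb4 D4 F5 Bb4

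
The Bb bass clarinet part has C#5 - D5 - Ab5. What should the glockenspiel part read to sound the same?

B1 C2 Gb2

First find concert pitch: the Bb bass clarinet sounds a major ninth below written, so C#5 D5 Ab5 sounds B3 C4 Gb4.
Then write for glockenspiel: it sounds a perfect fifteenth above written, so the part must be a perfect fifteenth below concert.
B3 → B1
C4 → C2
Gb4 → Gb2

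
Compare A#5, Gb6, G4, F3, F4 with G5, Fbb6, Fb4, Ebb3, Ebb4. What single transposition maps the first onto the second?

down an augmented second

Take the first pair: A#5 → G5. A to G spans 2 letter names, so the interval is some kind of second.
G5 to A#5 is 3 semitones, which makes it an augmented second; the second version is lower, so the direction is down.
Checking another pair — F4 → Ebb4 — gives the same interval.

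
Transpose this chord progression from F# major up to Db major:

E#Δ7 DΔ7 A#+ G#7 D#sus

CΔ7 BbbΔ7 F+ Eb7 Bbsus

F# major up to Db major is a diminished sixth; each chord root moves by that interval while the quality stays the same.
E#Δ7: root E# up a diminished sixth → C, giving CΔ7.
DΔ7: root D up a diminished sixth → Bbb, giving BbbΔ7.
A#+: root A# up a diminished sixth → F, giving F+.
G#7: root G# up a diminished sixth → Eb, giving Eb7.
D#sus: root D# up a diminished sixth → Bb, giving Bbsus.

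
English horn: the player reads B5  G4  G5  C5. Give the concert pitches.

E5 C4 C5 F4

The English horn sounds a perfect fifth below written, so transpose each written note down a perfect fifth.
B5 → E5
G4 → C4
G5 → C5
C5 → F4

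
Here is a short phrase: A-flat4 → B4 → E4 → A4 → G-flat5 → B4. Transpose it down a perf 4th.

Eb4 F#4 B3 E4 Db5 F#4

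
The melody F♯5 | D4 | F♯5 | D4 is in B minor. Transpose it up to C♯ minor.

G#5 E4 G#5 E4

From B up to C♯ is a major second; apply that to each pitch.
F#5 -> G#5
D4 -> E4
F#5 -> G#5
D4 -> E4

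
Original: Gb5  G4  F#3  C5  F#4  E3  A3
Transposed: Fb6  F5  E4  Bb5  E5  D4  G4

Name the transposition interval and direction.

Take the first pair: Gb5 → Fb6. G to F spans 7 letter names, so the interval is some kind of seventh.
Gb5 to Fb6 is 10 semitones, which makes it a minor seventh; the second version is higher, so the direction is up.
Checking another pair — A3 → G4 — gives the same interval.

up a minor seventh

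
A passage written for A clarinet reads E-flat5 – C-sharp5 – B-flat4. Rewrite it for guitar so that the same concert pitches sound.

C6 A#5 G5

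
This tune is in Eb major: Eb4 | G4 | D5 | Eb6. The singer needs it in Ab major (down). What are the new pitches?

Eb major to Ab major down is a perfect fifth, so every note moves down by that interval.
Eb4 to Ab3
G4 to C4
D5 to G4
Eb6 to Ab5

Ab3 C4 G4 Ab5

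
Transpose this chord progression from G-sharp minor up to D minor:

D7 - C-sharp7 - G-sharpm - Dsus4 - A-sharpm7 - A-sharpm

Ab7 G7 Dm Absus4 Em7 Em

G-sharp minor up to D minor is a diminished fifth; each chord root moves by that interval while the quality stays the same.
D7: root D up a diminished fifth → Ab, giving Ab7.
C-sharp7: root C-sharp up a diminished fifth → G, giving G7.
G-sharpm: root G-sharp up a diminished fifth → D, giving Dm.
Dsus4: root D up a diminished fifth → Ab, giving Absus4.
A-sharpm7: root A-sharp up a diminished fifth → E, giving Em7.
A-sharpm: root A-sharp up a diminished fifth → E, giving Em.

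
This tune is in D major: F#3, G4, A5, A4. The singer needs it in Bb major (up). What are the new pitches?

From D up to Bb is a minor sixth; apply that to each pitch.
F#3 to D4
G4 to Eb5
A5 to F6
A4 to F5

D4 Eb5 F6 F5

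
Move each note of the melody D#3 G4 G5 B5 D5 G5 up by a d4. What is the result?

D#3 to G3
G4 to Cb5
G5 to Cb6
B5 to Eb6
D5 to Gb5
G5 to Cb6

G3 Cb5 Cb6 Eb6 Gb5 Cb6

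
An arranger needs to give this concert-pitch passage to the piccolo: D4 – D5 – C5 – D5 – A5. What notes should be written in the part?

Written C4 sounds as C5 on the piccolo, so concert pitches are written a perfect octave down.
D4 becomes D3
D5 becomes D4
C5 becomes C4
D5 becomes D4
A5 becomes A4

D3 D4 C4 D4 A4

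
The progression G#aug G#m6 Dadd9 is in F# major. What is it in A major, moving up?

F# major up to A major is a minor third; each chord root moves by that interval while the quality stays the same.
G#aug: root G# up a minor third → B, giving Baug.
G#m6: root G# up a minor third → B, giving Bm6.
Dadd9: root D up a minor third → F, giving Fadd9.

Baug Bm6 Fadd9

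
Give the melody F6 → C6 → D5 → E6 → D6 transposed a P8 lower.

A perfect octave down from F6 gives F5.
C6: an octave down reaches C, and 12 semitones makes it C5.
D5: an octave down reaches D, and 12 semitones makes it D4.
A perfect octave down from E6 gives E5.
D6: an octave down reaches D, and 12 semitones makes it D5.

F5 C5 D4 E5 D5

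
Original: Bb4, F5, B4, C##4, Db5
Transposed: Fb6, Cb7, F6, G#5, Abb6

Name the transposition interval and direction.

up a diminished twelfth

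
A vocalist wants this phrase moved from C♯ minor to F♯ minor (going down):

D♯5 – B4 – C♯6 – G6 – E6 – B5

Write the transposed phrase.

G#4 E4 F#5 C6 A5 E5

From C♯ down to F♯ is a perfect fifth; apply that to each pitch.
D#5 becomes G#4
B4 becomes E4
C#6 becomes F#5
G6 becomes C6
E6 becomes A5
B5 becomes E5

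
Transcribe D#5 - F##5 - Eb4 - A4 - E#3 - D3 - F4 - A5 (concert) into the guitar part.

Written C4 sounds as C3 on the guitar, so concert pitches are written a perfect octave up.
D#5 → D#6
F##5 → F##6
Eb4 → Eb5
A4 → A5
E#3 → E#4
D3 → D4
F4 → F5
A5 → A6

D#6 F##6 Eb5 A5 E#4 D4 F5 A6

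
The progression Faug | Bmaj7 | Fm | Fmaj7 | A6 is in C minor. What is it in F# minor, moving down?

Baug E#maj7 Bm Bmaj7 D#6

C minor down to F# minor is a diminished fifth; each chord root moves by that interval while the quality stays the same.
Faug: root F down a diminished fifth → B, giving Baug.
Bmaj7: root B down a diminished fifth → E#, giving E#maj7.
Fm: root F down a diminished fifth → B, giving Bm.
Fmaj7: root F down a diminished fifth → B, giving Bmaj7.
A6: root A down a diminished fifth → D#, giving D#6.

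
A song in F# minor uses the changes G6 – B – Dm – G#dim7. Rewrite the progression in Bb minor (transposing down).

Cb6 Eb Gbm Cdim7

F# minor down to Bb minor is an augmented fifth; each chord root moves by that interval while the quality stays the same.
G6: root G down an augmented fifth → Cb, giving Cb6.
B: root B down an augmented fifth → Eb, giving Eb.
Dm: root D down an augmented fifth → Gb, giving Gbm.
G#dim7: root G# down an augmented fifth → C, giving Cdim7.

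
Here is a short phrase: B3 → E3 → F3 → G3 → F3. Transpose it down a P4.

B3 to F#3
E3 to B2
F3 to C3
G3 to D3
F3 to C3

F#3 B2 C3 D3 C3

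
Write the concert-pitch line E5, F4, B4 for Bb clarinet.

Written C4 sounds as Bb3 on the Bb clarinet, so concert pitches are written a major second up.
E5 → F#5
F4 → G4
B4 → C#5

F#5 G4 C#5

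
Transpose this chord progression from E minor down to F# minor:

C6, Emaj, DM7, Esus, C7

D6 F#maj EM7 F#sus D7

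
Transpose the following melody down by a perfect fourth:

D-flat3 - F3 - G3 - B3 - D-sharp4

Db3 -> Ab2
F3 -> C3
G3 -> D3
B3 -> F#3
D#4 -> A#3

Ab2 C3 D3 F#3 A#3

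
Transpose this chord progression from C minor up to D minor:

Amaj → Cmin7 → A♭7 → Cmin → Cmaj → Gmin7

Bmaj Dmin7 Bb7 Dmin Dmaj Amin7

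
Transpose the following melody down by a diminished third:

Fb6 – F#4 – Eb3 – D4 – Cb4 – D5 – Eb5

Fb6 down a diminished third is D6.
A diminished third down from F#4 gives D##4.
Eb3: a third down reaches C, and 2 semitones makes it C#3.
D4: a third down reaches B, and 2 semitones makes it B#3.
Cb4: a third down reaches A, and 2 semitones makes it A3.
A diminished third down from D5 gives B#4.
Eb5: a third down reaches C, and 2 semitones makes it C#5.

D6 D##4 C#3 B#3 A3 B#4 C#5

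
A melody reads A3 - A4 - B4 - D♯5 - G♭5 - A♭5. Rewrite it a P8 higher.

A4 A5 B5 D#6 Gb6 Ab6

A3: an octave up reaches A, and 12 semitones makes it A4.
A4: an octave up reaches A, and 12 semitones makes it A5.
A perfect octave up from B4 gives B5.
D#5 up a perfect octave is D#6.
A perfect octave up from Gb5 gives Gb6.
A perfect octave up from Ab5 gives Ab6.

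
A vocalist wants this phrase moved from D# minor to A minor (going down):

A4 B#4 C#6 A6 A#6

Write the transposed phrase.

Eb4 F#4 G5 Eb6 E6

From D# down to A is an augmented fourth; apply that to each pitch.
A4 to Eb4
B#4 to F#4
C#6 to G5
A6 to Eb6
A#6 to E6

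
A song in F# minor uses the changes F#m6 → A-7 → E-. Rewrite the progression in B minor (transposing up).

Bm6 D-7 A-

F# minor up to B minor is a perfect fourth; each chord root moves by that interval while the quality stays the same.
F#m6: root F# up a perfect fourth → B, giving Bm6.
A-7: root A up a perfect fourth → D, giving D-7.
E-: root E up a perfect fourth → A, giving A-.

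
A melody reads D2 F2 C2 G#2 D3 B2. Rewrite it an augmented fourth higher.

D2: a fourth up reaches G, and 6 semitones makes it G#2.
F2 up an augmented fourth is B2.
C2: a fourth up reaches F, and 6 semitones makes it F#2.
G#2: a fourth up reaches C, and 6 semitones makes it C##3.
D3 up an augmented fourth is G#3.
B2: a fourth up reaches E, and 6 semitones makes it E#3.

G#2 B2 F#2 C##3 G#3 E#3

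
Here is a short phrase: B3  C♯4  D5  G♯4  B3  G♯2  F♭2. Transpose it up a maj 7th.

A#4 B#4 C#6 F##5 A#4 F##3 Eb3

B3 gives A#4
C#4 gives B#4
D5 gives C#6
G#4 gives F##5
B3 gives A#4
G#2 gives F##3
Fb2 gives Eb3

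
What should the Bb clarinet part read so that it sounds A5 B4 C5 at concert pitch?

B5 C#5 D5

Written C4 sounds as Bb3 on the Bb clarinet, so concert pitches are written a major second up.
A5 gives B5
B4 gives C#5
C5 gives D5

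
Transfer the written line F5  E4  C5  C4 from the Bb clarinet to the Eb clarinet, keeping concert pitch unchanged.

First find concert pitch: the Bb clarinet sounds a major second below written, so F5 E4 C5 C4 sounds Eb5 D4 Bb4 Bb3.
Then write for Eb clarinet: it sounds a minor third above written, so the part must be a minor third below concert.
Eb5 → C5
D4 → B3
Bb4 → G4
Bb3 → G3

C5 B3 G4 G3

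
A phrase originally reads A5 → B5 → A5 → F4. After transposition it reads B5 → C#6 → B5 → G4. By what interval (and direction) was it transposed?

up a major second

From A5 to B5 is 2 letter names — a second of some quality.
A5 to B5 is 2 semitones, which makes it a major second; the second version is higher, so the direction is up.
Checking another pair — F4 → G4 — gives the same interval.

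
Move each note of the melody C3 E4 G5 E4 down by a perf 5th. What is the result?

F2 A3 C5 A3

C3: a fifth down reaches F, and 7 semitones makes it F2.
A perfect fifth down from E4 gives A3.
G5: a fifth down reaches C, and 7 semitones makes it C5.
A perfect fifth down from E4 gives A3.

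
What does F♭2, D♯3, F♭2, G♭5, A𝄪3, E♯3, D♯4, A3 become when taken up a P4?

Bbb2 G#3 Bbb2 Cb6 D##4 A#3 G#4 D4

Fb2 → Bbb2
D#3 → G#3
Fb2 → Bbb2
Gb5 → Cb6
A##3 → D##4
E#3 → A#3
D#4 → G#4
A3 → D4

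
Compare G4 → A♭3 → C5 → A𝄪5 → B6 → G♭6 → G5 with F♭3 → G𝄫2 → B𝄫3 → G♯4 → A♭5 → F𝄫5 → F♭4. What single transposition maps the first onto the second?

down an augmented ninth

From G4 to Fb3 is 9 letter names — a ninth of some quality.
Fb3 to G4 is 15 semitones, which makes it an augmented ninth; the second version is lower, so the direction is down.
Checking another pair — G5 → Fb4 — gives the same interval.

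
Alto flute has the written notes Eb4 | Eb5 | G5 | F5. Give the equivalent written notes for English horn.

F4 F5 A5 G5

First find concert pitch: the alto flute sounds a perfect fourth below written, so Eb4 Eb5 G5 F5 sounds Bb3 Bb4 D5 C5.
Then write for English horn: it sounds a perfect fifth below written, so the part must be a perfect fifth above concert.
Bb3 → F4
Bb4 → F5
D5 → A5
C5 → G5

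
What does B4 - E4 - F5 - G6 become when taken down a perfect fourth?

F#4 B3 C5 D6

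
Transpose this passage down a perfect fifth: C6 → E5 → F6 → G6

F5 A4 Bb5 C6

C6 to F5
E5 to A4
F6 to Bb5
G6 to C6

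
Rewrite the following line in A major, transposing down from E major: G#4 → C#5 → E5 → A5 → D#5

C#4 F#4 A4 D5 G#4

E major to A major down is a perfect fifth, so every note moves down by that interval.
G#4 to C#4
C#5 to F#4
E5 to A4
A5 to D5
D#5 to G#4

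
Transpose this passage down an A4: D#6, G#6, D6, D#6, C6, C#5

D#6: a fourth down reaches A, and 6 semitones makes it A5.
An augmented fourth down from G#6 gives D6.
D6 down an augmented fourth is Ab5.
An augmented fourth down from D#6 gives A5.
An augmented fourth down from C6 gives Gb5.
C#5: a fourth down reaches G, and 6 semitones makes it G4.

A5 D6 Ab5 A5 Gb5 G4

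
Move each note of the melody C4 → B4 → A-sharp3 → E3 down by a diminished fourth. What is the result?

G#3 F##4 E##3 B#2

C4: a fourth down reaches G, and 4 semitones makes it G#3.
A diminished fourth down from B4 gives F##4.
A#3 down a diminished fourth is E##3.
A diminished fourth down from E3 gives B#2.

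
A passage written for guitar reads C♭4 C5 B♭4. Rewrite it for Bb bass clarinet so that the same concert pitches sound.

Db4 D5 C5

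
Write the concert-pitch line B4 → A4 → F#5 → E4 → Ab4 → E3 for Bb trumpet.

C#5 B4 G#5 F#4 Bb4 F#3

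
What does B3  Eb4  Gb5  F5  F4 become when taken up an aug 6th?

B3 -> G##4
Eb4 -> C#5
Gb5 -> E6
F5 -> D#6
F4 -> D#5

G##4 C#5 E6 D#6 D#5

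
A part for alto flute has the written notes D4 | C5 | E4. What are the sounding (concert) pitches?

Written C4 on the alto flute sounds as G3, a perfect fourth lower; apply that shift to every note.
D4 -> A3
C5 -> G4
E4 -> B3

A3 G4 B3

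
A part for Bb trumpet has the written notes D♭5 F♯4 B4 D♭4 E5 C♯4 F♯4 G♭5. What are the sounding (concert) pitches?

Cb5 E4 A4 Cb4 D5 B3 E4 Fb5

The Bb trumpet sounds a major second below written, so transpose each written note down a major second.
Db5 → Cb5
F#4 → E4
B4 → A4
Db4 → Cb4
E5 → D5
C#4 → B3
F#4 → E4
Gb5 → Fb5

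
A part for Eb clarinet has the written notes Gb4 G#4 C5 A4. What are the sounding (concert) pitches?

Written C4 on the Eb clarinet sounds as Eb4, a minor third higher; apply that shift to every note.
Gb4 gives Bbb4
G#4 gives B4
C5 gives Eb5
A4 gives C5

Bbb4 B4 Eb5 C5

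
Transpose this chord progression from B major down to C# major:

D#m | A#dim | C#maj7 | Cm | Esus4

E#m B#dim D#maj7 Dm F#sus4

B major down to C# major is a minor seventh; each chord root moves by that interval while the quality stays the same.
D#m: root D# down a minor seventh → E#, giving E#m.
A#dim: root A# down a minor seventh → B#, giving B#dim.
C#maj7: root C# down a minor seventh → D#, giving D#maj7.
Cm: root C down a minor seventh → D, giving Dm.
Esus4: root E down a minor seventh → F#, giving F#sus4.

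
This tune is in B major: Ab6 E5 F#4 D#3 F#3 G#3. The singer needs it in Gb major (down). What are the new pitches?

B major to Gb major down is an augmented third, so every note moves down by that interval.
Ab6 becomes Fbb6
E5 becomes Cb5
F#4 becomes Db4
D#3 becomes Bb2
F#3 becomes Db3
G#3 becomes Eb3

Fbb6 Cb5 Db4 Bb2 Db3 Eb3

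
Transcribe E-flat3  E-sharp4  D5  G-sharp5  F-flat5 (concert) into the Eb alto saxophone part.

Written C4 sounds as Eb3 on the Eb alto saxophone, so concert pitches are written a major sixth up.
Eb3 to C4
E#4 to C##5
D5 to B5
G#5 to E#6
Fb5 to Db6

C4 C##5 B5 E#6 Db6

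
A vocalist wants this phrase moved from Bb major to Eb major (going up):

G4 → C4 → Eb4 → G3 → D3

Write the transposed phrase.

C5 F4 Ab4 C4 G3

Bb major to Eb major up is a perfect fourth, so every note moves up by that interval.
G4 -> C5
C4 -> F4
Eb4 -> Ab4
G3 -> C4
D3 -> G3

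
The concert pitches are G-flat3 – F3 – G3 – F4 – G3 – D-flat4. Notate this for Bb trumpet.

Ab3 G3 A3 G4 A3 Eb4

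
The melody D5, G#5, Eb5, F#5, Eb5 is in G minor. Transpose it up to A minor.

E5 A#5 F5 G#5 F5

G minor to A minor up is a major second, so every note moves up by that interval.
D5 to E5
G#5 to A#5
Eb5 to F5
F#5 to G#5
Eb5 to F5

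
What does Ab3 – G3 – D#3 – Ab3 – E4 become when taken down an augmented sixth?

Cbb3 Bbb2 F2 Cbb3 Gb3

Ab3 down an augmented sixth is Cbb3.
An augmented sixth down from G3 gives Bbb2.
D#3 down an augmented sixth is F2.
Ab3 down an augmented sixth is Cbb3.
E4 down an augmented sixth is Gb3.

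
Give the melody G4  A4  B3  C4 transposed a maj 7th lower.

Ab3 Bb3 C3 Db3

G4 -> Ab3
A4 -> Bb3
B3 -> C3
C4 -> Db3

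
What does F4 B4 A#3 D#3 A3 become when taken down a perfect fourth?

C4 F#4 E#3 A#2 E3

F4 → C4
B4 → F#4
A#3 → E#3
D#3 → A#2
A3 → E3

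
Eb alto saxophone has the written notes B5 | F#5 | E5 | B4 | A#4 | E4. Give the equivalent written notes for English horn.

A5 E5 D5 A4 G#4 D4

First find concert pitch: the Eb alto saxophone sounds a major sixth below written, so B5 F#5 E5 B4 A#4 E4 sounds D5 A4 G4 D4 C#4 G3.
Then write for English horn: it sounds a perfect fifth below written, so the part must be a perfect fifth above concert.
D5 → A5
A4 → E5
G4 → D5
D4 → A4
C#4 → G#4
G3 → D4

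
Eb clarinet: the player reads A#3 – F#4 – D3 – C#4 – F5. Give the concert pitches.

C#4 A4 F3 E4 Ab5

Written C4 on the Eb clarinet sounds as Eb4, a minor third higher; apply that shift to every note.
A#3 → C#4
F#4 → A4
D3 → F3
C#4 → E4
F5 → Ab5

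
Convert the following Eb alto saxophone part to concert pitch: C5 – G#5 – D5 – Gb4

Eb4 B4 F4 Bbb3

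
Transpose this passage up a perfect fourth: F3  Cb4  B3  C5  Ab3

Bb3 Fb4 E4 F5 Db4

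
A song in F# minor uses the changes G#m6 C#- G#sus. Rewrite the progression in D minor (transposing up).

F# minor up to D minor is a minor sixth; each chord root moves by that interval while the quality stays the same.
G#m6: root G# up a minor sixth → E, giving Em6.
C#-: root C# up a minor sixth → A, giving A-.
G#sus: root G# up a minor sixth → E, giving Esus.

Em6 A- Esus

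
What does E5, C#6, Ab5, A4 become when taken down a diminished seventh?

E5 down a diminished seventh is F##4.
C#6: a seventh down reaches D, and 9 semitones makes it D##5.
Ab5: a seventh down reaches B, and 9 semitones makes it B4.
A4 down a diminished seventh is B#3.

F##4 D##5 B4 B#3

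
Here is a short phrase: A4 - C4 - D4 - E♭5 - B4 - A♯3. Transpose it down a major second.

A4 becomes G4
C4 becomes Bb3
D4 becomes C4
Eb5 becomes Db5
B4 becomes A4
A#3 becomes G#3

G4 Bb3 C4 Db5 A4 G#3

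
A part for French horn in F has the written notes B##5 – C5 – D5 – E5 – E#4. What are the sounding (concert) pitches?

Written C4 on the French horn in F sounds as F3, a perfect fifth lower; apply that shift to every note.
B##5 -> E##5
C5 -> F4
D5 -> G4
E5 -> A4
E#4 -> A#3

E##5 F4 G4 A4 A#3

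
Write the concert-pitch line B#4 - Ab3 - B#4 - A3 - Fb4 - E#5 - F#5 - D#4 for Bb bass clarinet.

C##6 Bb4 C##6 B4 Gb5 F##6 G#6 E#5

Written C4 sounds as Bb2 on the Bb bass clarinet, so concert pitches are written a major ninth up.
B#4 becomes C##6
Ab3 becomes Bb4
B#4 becomes C##6
A3 becomes B4
Fb4 becomes Gb5
E#5 becomes F##6
F#5 becomes G#6
D#4 becomes E#5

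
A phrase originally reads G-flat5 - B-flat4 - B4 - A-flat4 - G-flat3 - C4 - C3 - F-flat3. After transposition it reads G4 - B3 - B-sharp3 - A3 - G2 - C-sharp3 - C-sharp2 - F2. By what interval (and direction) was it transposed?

down a diminished octave

From Gb5 to G4 is 8 letter names — an octave of some quality.
G4 to Gb5 is 11 semitones, which makes it a diminished octave; the second version is lower, so the direction is down.
Checking another pair — Fb3 → F2 — gives the same interval.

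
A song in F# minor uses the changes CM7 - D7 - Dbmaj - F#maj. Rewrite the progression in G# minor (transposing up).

DM7 E7 Ebmaj G#maj

F# minor up to G# minor is a major second; each chord root moves by that interval while the quality stays the same.
CM7: root C up a major second → D, giving DM7.
D7: root D up a major second → E, giving E7.
Dbmaj: root Db up a major second → Eb, giving Ebmaj.
F#maj: root F# up a major second → G#, giving G#maj.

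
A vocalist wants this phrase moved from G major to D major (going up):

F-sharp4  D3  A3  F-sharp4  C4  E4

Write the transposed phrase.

C#5 A3 E4 C#5 G4 B4

G major to D major up is a perfect fifth, so every note moves up by that interval.
F#4 → C#5
D3 → A3
A3 → E4
F#4 → C#5
C4 → G4
E4 → B4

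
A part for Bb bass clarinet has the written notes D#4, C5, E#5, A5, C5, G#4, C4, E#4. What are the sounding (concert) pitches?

The Bb bass clarinet sounds a major ninth below written, so transpose each written note down a major ninth.
D#4 → C#3
C5 → Bb3
E#5 → D#4
A5 → G4
C5 → Bb3
G#4 → F#3
C4 → Bb2
E#4 → D#3

C#3 Bb3 D#4 G4 Bb3 F#3 Bb2 D#3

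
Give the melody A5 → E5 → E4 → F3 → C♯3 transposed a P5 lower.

A perfect fifth down from A5 gives D5.
E5 down a perfect fifth is A4.
E4 down a perfect fifth is A3.
F3 down a perfect fifth is Bb2.
C#3 down a perfect fifth is F#2.

D5 A4 A3 Bb2 F#2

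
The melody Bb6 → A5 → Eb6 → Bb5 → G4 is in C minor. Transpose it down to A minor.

G6 F#5 C6 G5 E4

From C down to A is a minor third; apply that to each pitch.
Bb6 becomes G6
A5 becomes F#5
Eb6 becomes C6
Bb5 becomes G5
G4 becomes E4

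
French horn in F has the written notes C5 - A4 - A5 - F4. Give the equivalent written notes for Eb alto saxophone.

First find concert pitch: the French horn in F sounds a perfect fifth below written, so C5 A4 A5 F4 sounds F4 D4 D5 Bb3.
Then write for Eb alto saxophone: it sounds a major sixth below written, so the part must be a major sixth above concert.
F4 → D5
D4 → B4
D5 → B5
Bb3 → G4

D5 B4 B5 G4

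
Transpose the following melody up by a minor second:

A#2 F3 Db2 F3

B2 Gb3 Ebb2 Gb3

A#2 gives B2
F3 gives Gb3
Db2 gives Ebb2
F3 gives Gb3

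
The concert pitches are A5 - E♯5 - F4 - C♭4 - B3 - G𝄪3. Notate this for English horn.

E6 B#5 C5 Gb4 F#4 D##4

Written C4 sounds as F3 on the English horn, so concert pitches are written a perfect fifth up.
A5 becomes E6
E#5 becomes B#5
F4 becomes C5
Cb4 becomes Gb4
B3 becomes F#4
G##3 becomes D##4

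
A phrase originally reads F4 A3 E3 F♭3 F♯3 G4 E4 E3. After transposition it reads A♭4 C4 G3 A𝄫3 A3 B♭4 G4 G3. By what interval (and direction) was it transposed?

up a minor third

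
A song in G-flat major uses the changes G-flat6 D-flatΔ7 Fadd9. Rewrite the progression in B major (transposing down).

B6 F#Δ7 A#add9

G-flat major down to B major is a diminished sixth; each chord root moves by that interval while the quality stays the same.
G-flat6: root G-flat down a diminished sixth → B, giving B6.
D-flatΔ7: root D-flat down a diminished sixth → F#, giving F#Δ7.
Fadd9: root F down a diminished sixth → A#, giving A#add9.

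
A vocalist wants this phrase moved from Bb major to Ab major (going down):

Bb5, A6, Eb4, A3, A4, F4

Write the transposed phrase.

Ab5 G6 Db4 G3 G4 Eb4

Bb major to Ab major down is a major second, so every note moves down by that interval.
Bb5 -> Ab5
A6 -> G6
Eb4 -> Db4
A3 -> G3
A4 -> G4
F4 -> Eb4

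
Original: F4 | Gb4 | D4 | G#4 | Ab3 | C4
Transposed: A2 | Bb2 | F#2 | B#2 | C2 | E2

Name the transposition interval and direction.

down a minor thirteenth

From F4 to A2 is 13 letter names — a thirteenth of some quality.
A2 to F4 is 20 semitones, which makes it a minor thirteenth; the second version is lower, so the direction is down.
Checking another pair — C4 → E2 — gives the same interval.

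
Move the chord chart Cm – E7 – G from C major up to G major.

Gm B7 D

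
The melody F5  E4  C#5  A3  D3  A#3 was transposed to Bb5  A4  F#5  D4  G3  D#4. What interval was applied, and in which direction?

From F5 to Bb5 is 4 letter names — a fourth of some quality.
F5 to Bb5 is 5 semitones, which makes it a perfect fourth; the second version is higher, so the direction is up.
Checking another pair — A#3 → D#4 — gives the same interval.

up a perfect fourth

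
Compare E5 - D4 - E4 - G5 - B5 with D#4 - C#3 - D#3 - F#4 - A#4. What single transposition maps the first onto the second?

down a minor ninth

From E5 to D#4 is 9 letter names — a ninth of some quality.
D#4 to E5 is 13 semitones, which makes it a minor ninth; the second version is lower, so the direction is down.
Checking another pair — B5 → A#4 — gives the same interval.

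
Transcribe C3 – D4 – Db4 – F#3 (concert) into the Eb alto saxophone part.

A3 B4 Bb4 D#4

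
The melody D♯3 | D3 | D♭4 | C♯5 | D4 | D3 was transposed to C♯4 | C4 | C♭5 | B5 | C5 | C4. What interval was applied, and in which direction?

up a minor seventh

Take the first pair: D#3 → C#4. D to C spans 7 letter names, so the interval is some kind of seventh.
D#3 to C#4 is 10 semitones, which makes it a minor seventh; the second version is higher, so the direction is up.
Checking another pair — D3 → C4 — gives the same interval.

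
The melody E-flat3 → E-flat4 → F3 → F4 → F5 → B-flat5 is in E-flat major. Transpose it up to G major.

G3 G4 A3 A4 A5 D6

From E-flat up to G is a major third; apply that to each pitch.
Eb3 gives G3
Eb4 gives G4
F3 gives A3
F4 gives A4
F5 gives A5
Bb5 gives D6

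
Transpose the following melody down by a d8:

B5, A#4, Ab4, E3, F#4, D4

B#4 A##3 A3 E#2 F##3 D#3

B5 gives B#4
A#4 gives A##3
Ab4 gives A3
E3 gives E#2
F#4 gives F##3
D4 gives D#3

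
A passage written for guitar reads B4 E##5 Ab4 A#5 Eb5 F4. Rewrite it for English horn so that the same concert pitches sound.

First find concert pitch: the guitar sounds a perfect octave below written, so B4 E##5 Ab4 A#5 Eb5 F4 sounds B3 E##4 Ab3 A#4 Eb4 F3.
Then write for English horn: it sounds a perfect fifth below written, so the part must be a perfect fifth above concert.
B3 → F#4
E##4 → B##4
Ab3 → Eb4
A#4 → E#5
Eb4 → Bb4
F3 → C4

F#4 B##4 Eb4 E#5 Bb4 C4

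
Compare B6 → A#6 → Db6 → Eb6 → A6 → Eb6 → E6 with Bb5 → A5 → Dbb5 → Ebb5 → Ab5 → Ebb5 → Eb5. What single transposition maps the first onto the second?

down an augmented octave

From B6 to Bb5 is 8 letter names — an octave of some quality.
Bb5 to B6 is 13 semitones, which makes it an augmented octave; the second version is lower, so the direction is down.
Checking another pair — E6 → Eb5 — gives the same interval.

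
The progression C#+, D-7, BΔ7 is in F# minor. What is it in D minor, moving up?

A+ Bb-7 GΔ7

F# minor up to D minor is a minor sixth; each chord root moves by that interval while the quality stays the same.
C#+: root C# up a minor sixth → A, giving A+.
D-7: root D up a minor sixth → Bb, giving Bb-7.
BΔ7: root B up a minor sixth → G, giving GΔ7.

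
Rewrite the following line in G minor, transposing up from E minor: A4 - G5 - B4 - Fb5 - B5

C5 Bb5 D5 Abb5 D6

E minor to G minor up is a minor third, so every note moves up by that interval.
A4 to C5
G5 to Bb5
B4 to D5
Fb5 to Abb5
B5 to D6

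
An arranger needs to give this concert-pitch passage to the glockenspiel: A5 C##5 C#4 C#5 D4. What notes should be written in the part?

A3 C##3 C#2 C#3 D2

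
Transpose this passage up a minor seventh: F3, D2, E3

A minor seventh up from F3 gives Eb4.
A minor seventh up from D2 gives C3.
E3: a seventh up reaches D, and 10 semitones makes it D4.

Eb4 C3 D4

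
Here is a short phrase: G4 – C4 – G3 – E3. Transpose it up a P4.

C5 F4 C4 A3

G4 up a perfect fourth is C5.
C4: a fourth up reaches F, and 5 semitones makes it F4.
G3: a fourth up reaches C, and 5 semitones makes it C4.
A perfect fourth up from E3 gives A3.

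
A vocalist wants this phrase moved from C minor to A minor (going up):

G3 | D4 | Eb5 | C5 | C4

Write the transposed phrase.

C minor to A minor up is a major sixth, so every note moves up by that interval.
G3 -> E4
D4 -> B4
Eb5 -> C6
C5 -> A5
C4 -> A4

E4 B4 C6 A5 A4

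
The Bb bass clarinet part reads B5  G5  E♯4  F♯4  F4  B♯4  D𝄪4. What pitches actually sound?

A4 F4 D#3 E3 Eb3 A#3 C##3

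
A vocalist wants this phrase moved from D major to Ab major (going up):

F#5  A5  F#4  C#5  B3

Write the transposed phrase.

C6 Eb6 C5 G5 F4

D major to Ab major up is a diminished fifth, so every note moves up by that interval.
F#5 -> C6
A5 -> Eb6
F#4 -> C5
C#5 -> G5
B3 -> F4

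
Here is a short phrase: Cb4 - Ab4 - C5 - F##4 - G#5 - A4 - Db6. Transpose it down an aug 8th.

Cb4: an octave down reaches C, and 13 semitones makes it Cbb3.
Ab4: an octave down reaches A, and 13 semitones makes it Abb3.
An augmented octave down from C5 gives Cb4.
An augmented octave down from F##4 gives F#3.
An augmented octave down from G#5 gives G4.
A4: an octave down reaches A, and 13 semitones makes it Ab3.
An augmented octave down from Db6 gives Dbb5.

Cbb3 Abb3 Cb4 F#3 G4 Ab3 Dbb5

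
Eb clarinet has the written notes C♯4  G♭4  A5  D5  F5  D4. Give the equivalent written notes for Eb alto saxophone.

C#5 Gb5 A6 D6 F6 D5

First find concert pitch: the Eb clarinet sounds a minor third above written, so C♯4 G♭4 A5 D5 F5 D4 sounds E4 Bbb4 C6 F5 Ab5 F4.
Then write for Eb alto saxophone: it sounds a major sixth below written, so the part must be a major sixth above concert.
E4 → C#5
Bbb4 → Gb5
C6 → A6
F5 → D6
Ab5 → F6
F4 → D5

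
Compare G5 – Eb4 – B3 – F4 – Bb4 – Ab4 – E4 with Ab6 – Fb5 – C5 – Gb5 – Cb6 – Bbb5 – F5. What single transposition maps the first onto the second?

From G5 to Ab6 is 9 letter names — a ninth of some quality.
G5 to Ab6 is 13 semitones, which makes it a minor ninth; the second version is higher, so the direction is up.
Checking another pair — E4 → F5 — gives the same interval.

up a minor ninth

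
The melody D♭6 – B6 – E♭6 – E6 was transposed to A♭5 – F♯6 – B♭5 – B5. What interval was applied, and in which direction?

down a perfect fourth

From Db6 to Ab5 is 4 letter names — a fourth of some quality.
Ab5 to Db6 is 5 semitones, which makes it a perfect fourth; the second version is lower, so the direction is down.
Checking another pair — E6 → B5 — gives the same interval.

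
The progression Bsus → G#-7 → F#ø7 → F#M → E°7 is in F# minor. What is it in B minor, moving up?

Esus C#-7 Bø7 BM A°7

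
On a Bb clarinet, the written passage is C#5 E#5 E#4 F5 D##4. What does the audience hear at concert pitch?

B4 D#5 D#4 Eb5 C##4

Written C4 on the Bb clarinet sounds as Bb3, a major second lower; apply that shift to every note.
C#5 -> B4
E#5 -> D#5
E#4 -> D#4
F5 -> Eb5
D##4 -> C##4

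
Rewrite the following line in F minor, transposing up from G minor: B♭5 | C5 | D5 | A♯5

Ab6 Bb5 C6 G#6

From G up to F is a minor seventh; apply that to each pitch.
Bb5 -> Ab6
C5 -> Bb5
D5 -> C6
A#5 -> G#6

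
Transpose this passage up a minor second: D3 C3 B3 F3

D3: a second up reaches E, and 1 semitone makes it Eb3.
C3 up a minor second is Db3.
B3 up a minor second is C4.
A minor second up from F3 gives Gb3.

Eb3 Db3 C4 Gb3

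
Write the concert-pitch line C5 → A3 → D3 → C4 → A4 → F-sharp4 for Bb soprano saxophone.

D5 B3 E3 D4 B4 G#4

Written C4 sounds as Bb3 on the Bb soprano saxophone, so concert pitches are written a major second up.
C5 becomes D5
A3 becomes B3
D3 becomes E3
C4 becomes D4
A4 becomes B4
F#4 becomes G#4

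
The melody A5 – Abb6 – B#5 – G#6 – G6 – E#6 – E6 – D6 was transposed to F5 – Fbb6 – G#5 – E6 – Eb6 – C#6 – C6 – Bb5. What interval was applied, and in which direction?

From A5 to F5 is 3 letter names — a third of some quality.
F5 to A5 is 4 semitones, which makes it a major third; the second version is lower, so the direction is down.
Checking another pair — D6 → Bb5 — gives the same interval.

down a major third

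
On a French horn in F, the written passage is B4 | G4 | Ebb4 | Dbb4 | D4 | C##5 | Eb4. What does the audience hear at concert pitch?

E4 C4 Abb3 Gbb3 G3 F##4 Ab3

Written C4 on the French horn in F sounds as F3, a perfect fifth lower; apply that shift to every note.
B4 to E4
G4 to C4
Ebb4 to Abb3
Dbb4 to Gbb3
D4 to G3
C##5 to F##4
Eb4 to Ab3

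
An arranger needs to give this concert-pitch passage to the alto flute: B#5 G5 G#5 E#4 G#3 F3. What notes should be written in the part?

E#6 C6 C#6 A#4 C#4 Bb3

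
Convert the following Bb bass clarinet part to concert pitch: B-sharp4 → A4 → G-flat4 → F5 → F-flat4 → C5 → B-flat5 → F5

A#3 G3 Fb3 Eb4 Ebb3 Bb3 Ab4 Eb4

The Bb bass clarinet sounds a major ninth below written, so transpose each written note down a major ninth.
B#4 gives A#3
A4 gives G3
Gb4 gives Fb3
F5 gives Eb4
Fb4 gives Ebb3
C5 gives Bb3
Bb5 gives Ab4
F5 gives Eb4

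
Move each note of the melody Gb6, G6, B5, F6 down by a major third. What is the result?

Ebb6 Eb6 G5 Db6

A major third down from Gb6 gives Ebb6.
G6 down a major third is Eb6.
B5 down a major third is G5.
A major third down from F6 gives Db6.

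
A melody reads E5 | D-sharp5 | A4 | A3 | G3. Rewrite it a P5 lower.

A4 G#4 D4 D3 C3

E5 gives A4
D#5 gives G#4
A4 gives D4
A3 gives D3
G3 gives C3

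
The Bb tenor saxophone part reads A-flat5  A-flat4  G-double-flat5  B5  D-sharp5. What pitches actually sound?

Gb4 Gb3 Fbb4 A4 C#4

Written C4 on the Bb tenor saxophone sounds as Bb2, a major ninth lower; apply that shift to every note.
Ab5 to Gb4
Ab4 to Gb3
Gbb5 to Fbb4
B5 to A4
D#5 to C#4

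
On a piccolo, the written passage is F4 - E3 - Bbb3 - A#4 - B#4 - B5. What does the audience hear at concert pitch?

The piccolo sounds a perfect octave above written, so transpose each written note up a perfect octave.
F4 -> F5
E3 -> E4
Bbb3 -> Bbb4
A#4 -> A#5
B#4 -> B#5
B5 -> B6

F5 E4 Bbb4 A#5 B#5 B6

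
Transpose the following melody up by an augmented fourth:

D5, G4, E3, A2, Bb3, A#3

G#5 C#5 A#3 D#3 E4 D##4

D5: a fourth up reaches G, and 6 semitones makes it G#5.
G4 up an augmented fourth is C#5.
An augmented fourth up from E3 gives A#3.
A2 up an augmented fourth is D#3.
Bb3 up an augmented fourth is E4.
A#3: a fourth up reaches D, and 6 semitones makes it D##4.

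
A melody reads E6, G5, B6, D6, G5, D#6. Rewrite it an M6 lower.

G5 Bb4 D6 F5 Bb4 F#5

E6 → G5
G5 → Bb4
B6 → D6
D6 → F5
G5 → Bb4
D#6 → F#5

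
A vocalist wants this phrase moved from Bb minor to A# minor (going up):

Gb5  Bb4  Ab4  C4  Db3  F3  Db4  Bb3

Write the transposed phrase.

F#6 A#5 G#5 B#4 C#4 E#4 C#5 A#4

From Bb up to A# is an augmented seventh; apply that to each pitch.
Gb5 -> F#6
Bb4 -> A#5
Ab4 -> G#5
C4 -> B#4
Db3 -> C#4
F3 -> E#4
Db4 -> C#5
Bb3 -> A#4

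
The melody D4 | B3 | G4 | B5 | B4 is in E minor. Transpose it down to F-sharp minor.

E3 C#3 A3 C#5 C#4

From E down to F-sharp is a minor seventh; apply that to each pitch.
D4 gives E3
B3 gives C#3
G4 gives A3
B5 gives C#5
B4 gives C#4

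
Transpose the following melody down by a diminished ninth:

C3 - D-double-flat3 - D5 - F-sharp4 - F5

B#1 C2 C##4 E##3 E#4

C3 gives B#1
Dbb3 gives C2
D5 gives C##4
F#4 gives E##3
F5 gives E#4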